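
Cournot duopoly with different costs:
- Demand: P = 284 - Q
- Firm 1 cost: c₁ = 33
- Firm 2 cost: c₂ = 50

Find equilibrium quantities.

q₁* = 89.33, q₂* = 72.33

Work:
Reaction: q₁ = (284 - 33 - q₂)/2
Reaction: q₂ = (284 - 50 - q₁)/2
Solve simultaneously:
q₁* = (284 - 2×33 + 50)/3 = 89.33
q₂* = (284 - 2×50 + 33)/3 = 72.33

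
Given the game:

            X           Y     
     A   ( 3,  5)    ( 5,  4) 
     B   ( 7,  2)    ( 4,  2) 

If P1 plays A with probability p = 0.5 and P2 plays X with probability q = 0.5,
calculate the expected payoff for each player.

E[P1] = 4.75, E[P2] = 3.25

Work:
E[P1] = p·q·π₁(A,X) + p·(1-q)·π₁(A,Y) + (1-p)·q·π₁(B,X) + (1-p)·(1-q)·π₁(B,Y)
= 0.5·0.5·3 + 0.5·0.5·5 + 0.5·0.5·7 + 0.5·0.5·4
= 4.75

E[P2] = 3.25 (similar calculation)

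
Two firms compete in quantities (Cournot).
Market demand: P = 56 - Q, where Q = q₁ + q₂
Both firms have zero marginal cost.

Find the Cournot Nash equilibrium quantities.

q₁* = q₂* = 18.67; P* = 18.67

Work:
Profit: π_i = P·q_i = (a - q_i - q_j)·q_i
FOC: ∂π_i/∂q_i = a - 2q_i - q_j = 0
Reaction function: q_i = (56 - q_j)/2
Symmetry: q* = 56/3 = 18.67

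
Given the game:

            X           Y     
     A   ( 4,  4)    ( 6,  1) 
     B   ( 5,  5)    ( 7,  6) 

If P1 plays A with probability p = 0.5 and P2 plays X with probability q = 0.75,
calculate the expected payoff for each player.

E[P1] = 5.0, E[P2] = 4.25

Work:
E[P1] = p·q·π₁(A,X) + p·(1-q)·π₁(A,Y) + (1-p)·q·π₁(B,X) + (1-p)·(1-q)·π₁(B,Y)
= 0.5·0.75·4 + 0.5·0.25·6 + 0.5·0.75·5 + 0.5·0.25·7
= 5.0

E[P2] = 4.25 (similar calculation)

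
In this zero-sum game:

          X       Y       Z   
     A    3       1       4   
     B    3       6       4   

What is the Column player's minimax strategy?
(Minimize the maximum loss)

Column should play X, value = 3

Work:
Column player minimizes Row's maximum payoff:
Column X: max payoff to Row = 3
Column Y: max payoff to Row = 6
Column Z: max payoff to Row = 4
Minimum is 3, achieved by column X.
Minimax strategy: X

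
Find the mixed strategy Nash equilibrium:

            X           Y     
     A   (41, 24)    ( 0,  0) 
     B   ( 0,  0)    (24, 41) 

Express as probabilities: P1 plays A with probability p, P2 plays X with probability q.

p = 0.6308, q = 0.3692

Work:
Find probabilities that make opponent indifferent:
P2 chooses q to make P1 indifferent between A and B
P1 chooses p to make P2 indifferent between X and Y
Mixed NE: P1 plays (A: 0.6308, B: 0.3692), P2 plays (X: 0.3692, Y: 0.6308)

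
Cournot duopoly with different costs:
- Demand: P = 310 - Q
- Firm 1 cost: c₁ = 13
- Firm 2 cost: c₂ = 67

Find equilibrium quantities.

q₁* = 117.0, q₂* = 63.0

Work:
Reaction: q₁ = (310 - 13 - q₂)/2
Reaction: q₂ = (310 - 67 - q₁)/2
Solve simultaneously:
q₁* = (310 - 2×13 + 67)/3 = 117.0
q₂* = (310 - 2×67 + 13)/3 = 63.0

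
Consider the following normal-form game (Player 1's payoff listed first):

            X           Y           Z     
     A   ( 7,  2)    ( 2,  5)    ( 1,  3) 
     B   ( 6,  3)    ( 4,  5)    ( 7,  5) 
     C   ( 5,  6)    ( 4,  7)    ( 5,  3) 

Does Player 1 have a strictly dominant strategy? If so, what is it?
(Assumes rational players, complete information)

No strictly dominant strategy exists for Player 1

Work:
A strategy strictly dominates another if it gives a strictly higher payoff against every opponent action. Compare each pair of P1's strategies column-by-column:
  A vs B: [7 vs 6, 2 vs 4, 1 vs 7] → A does not strictly dominate B (column Y: 2 ≤ 4)
  A vs C: [7 vs 5, 2 vs 4, 1 vs 5] → A does not strictly dominate C (column Y: 2 ≤ 4)
  B vs A: [6 vs 7, 4 vs 2, 7 vs 1] → B does not strictly dominate A (column X: 6 ≤ 7)
  B vs C: [6 vs 5, 4 vs 4, 7 vs 5] → B does not strictly dominate C (column Y: 4 ≤ 4)
  C vs A: [5 vs 7, 4 vs 2, 5 vs 1] → C does not strictly dominate A (column X: 5 ≤ 7)
  C vs B: [5 vs 6, 4 vs 4, 5 vs 7] → C does not strictly dominate B (column X: 5 ≤ 6)
No single strategy strictly dominates all others → no strictly dominant strategy.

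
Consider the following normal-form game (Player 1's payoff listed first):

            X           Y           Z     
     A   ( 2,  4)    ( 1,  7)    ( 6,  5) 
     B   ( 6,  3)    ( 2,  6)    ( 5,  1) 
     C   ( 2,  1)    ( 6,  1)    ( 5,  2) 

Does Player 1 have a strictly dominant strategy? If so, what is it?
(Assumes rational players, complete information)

No strictly dominant strategy exists for Player 1

Work:
A strategy strictly dominates another if it gives a strictly higher payoff against every opponent action. Compare each pair of P1's strategies column-by-column:
  A vs B: [2 vs 6, 1 vs 2, 6 vs 5] → A does not strictly dominate B (column X: 2 ≤ 6)
  A vs C: [2 vs 2, 1 vs 6, 6 vs 5] → A does not strictly dominate C (column X: 2 ≤ 2)
  B vs A: [6 vs 2, 2 vs 1, 5 vs 6] → B does not strictly dominate A (column Z: 5 ≤ 6)
  B vs C: [6 vs 2, 2 vs 6, 5 vs 5] → B does not strictly dominate C (column Y: 2 ≤ 6)
  C vs A: [2 vs 2, 6 vs 1, 5 vs 6] → C does not strictly dominate A (column X: 2 ≤ 2)
  C vs B: [2 vs 6, 6 vs 2, 5 vs 5] → C does not strictly dominate B (column X: 2 ≤ 6)
No single strategy strictly dominates all others → no strictly dominant strategy.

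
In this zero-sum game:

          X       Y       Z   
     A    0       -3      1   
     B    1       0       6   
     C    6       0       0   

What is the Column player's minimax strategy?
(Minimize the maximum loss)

Column should play Y, value = 0

Work:
Column player minimizes Row's maximum payoff:
Column X: max payoff to Row = 6
Column Y: max payoff to Row = 0
Column Z: max payoff to Row = 6
Minimum is 0, achieved by column Y.
Minimax strategy: Y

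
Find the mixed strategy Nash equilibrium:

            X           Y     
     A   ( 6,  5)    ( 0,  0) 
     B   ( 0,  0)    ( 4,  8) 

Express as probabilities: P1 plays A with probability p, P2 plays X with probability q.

p = 0.6154, q = 0.4

Work:
Find probabilities that make opponent indifferent:
P2 chooses q to make P1 indifferent between A and B
P1 chooses p to make P2 indifferent between X and Y
Mixed NE: P1 plays (A: 0.6154, B: 0.3846), P2 plays (X: 0.4, Y: 0.6)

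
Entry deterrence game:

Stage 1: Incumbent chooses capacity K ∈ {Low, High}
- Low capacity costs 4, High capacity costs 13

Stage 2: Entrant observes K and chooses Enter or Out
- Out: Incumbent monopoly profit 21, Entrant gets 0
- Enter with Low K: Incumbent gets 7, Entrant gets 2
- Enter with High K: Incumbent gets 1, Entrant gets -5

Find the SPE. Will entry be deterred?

SPE: (High, Enter|Low, Out|High); Entry deterred. Incumbent net profit = 8

Work:
After Low K: Entrant enters (2 > 0)
After High K: Entrant stays out (-5 < 0)
Incumbent: Low → 7−4=3, High → 21−13=8
Incumbent chooses High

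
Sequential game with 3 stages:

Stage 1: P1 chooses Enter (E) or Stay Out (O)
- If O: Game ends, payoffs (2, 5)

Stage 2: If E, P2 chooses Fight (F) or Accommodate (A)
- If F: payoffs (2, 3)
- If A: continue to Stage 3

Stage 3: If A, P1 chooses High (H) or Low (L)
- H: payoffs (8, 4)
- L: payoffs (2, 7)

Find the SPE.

SPE: (E, A, H); Outcome (8, 4)

Work:
Stage 3: P1 chooses H (8 vs 2)
Stage 2: P2: F->3, A->4 (anticipating H). Choose A
Stage 1: P1: O->2, E->8 (anticipating A, H). Choose E
SPE path: E -> A -> H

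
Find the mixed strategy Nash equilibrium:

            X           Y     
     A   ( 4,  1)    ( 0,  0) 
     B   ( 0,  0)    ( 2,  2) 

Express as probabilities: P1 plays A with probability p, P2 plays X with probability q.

p = 0.6667, q = 0.3333

Work:
Find probabilities that make opponent indifferent:
P2 chooses q to make P1 indifferent between A and B
P1 chooses p to make P2 indifferent between X and Y
Mixed NE: P1 plays (A: 0.6667, B: 0.3333), P2 plays (X: 0.3333, Y: 0.6667)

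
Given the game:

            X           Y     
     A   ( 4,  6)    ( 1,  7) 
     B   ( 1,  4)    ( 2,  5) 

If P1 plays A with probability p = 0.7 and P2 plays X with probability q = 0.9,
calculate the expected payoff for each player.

E[P1] = 2.92, E[P2] = 5.5

Work:
E[P1] = p·q·π₁(A,X) + p·(1-q)·π₁(A,Y) + (1-p)·q·π₁(B,X) + (1-p)·(1-q)·π₁(B,Y)
= 0.7·0.9·4 + 0.7·0.1·1 + 0.3·0.9·1 + 0.3·0.1·2
= 2.92

E[P2] = 5.5 (similar calculation)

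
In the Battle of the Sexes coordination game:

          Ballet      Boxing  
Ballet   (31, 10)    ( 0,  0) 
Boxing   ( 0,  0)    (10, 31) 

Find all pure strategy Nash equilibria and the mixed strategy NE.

Pure NE: (Ballet, Ballet) and (Boxing, Boxing); Mixed NE: p = 0.7561, q = 0.2439

Work:
Check pure NE:
(Ballet, Ballet): (31, 10) - no unilateral deviation beneficial
(Boxing, Boxing): (10, 31) - no unilateral deviation beneficial
Mixed NE: P1 plays Ballet with p = 0.7561, P2 plays Ballet with q = 0.2439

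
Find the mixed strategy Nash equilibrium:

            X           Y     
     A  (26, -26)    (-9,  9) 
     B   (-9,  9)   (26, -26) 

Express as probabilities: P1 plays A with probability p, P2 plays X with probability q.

p = 0.5, q = 0.5

Work:
Find probabilities that make opponent indifferent:
P2 chooses q to make P1 indifferent between A and B
P1 chooses p to make P2 indifferent between X and Y
Mixed NE: P1 plays (A: 0.5, B: 0.5), P2 plays (X: 0.5, Y: 0.5)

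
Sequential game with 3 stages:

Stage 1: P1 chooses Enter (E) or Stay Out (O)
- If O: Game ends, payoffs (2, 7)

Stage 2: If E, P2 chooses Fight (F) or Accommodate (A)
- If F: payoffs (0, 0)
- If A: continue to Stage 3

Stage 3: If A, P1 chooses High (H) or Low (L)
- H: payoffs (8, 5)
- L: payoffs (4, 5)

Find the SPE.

SPE: (E, A, H); Outcome (8, 5)

Work:
Stage 3: P1 chooses H (8 vs 4)
Stage 2: P2: F->0, A->5 (anticipating H). Choose A
Stage 1: P1: O->2, E->8 (anticipating A, H). Choose E
SPE path: E -> A -> H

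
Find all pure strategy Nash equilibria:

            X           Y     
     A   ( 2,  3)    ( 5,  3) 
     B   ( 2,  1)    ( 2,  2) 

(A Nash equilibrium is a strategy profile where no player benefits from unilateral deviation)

Nash equilibrium: (A, X), (A, Y)

Work:
Best responses:
  P1 vs X: payoffs [2, 2] → best response A/B (payoff 2)
  P1 vs Y: payoffs [5, 2] → best response A (payoff 5)
  P2 vs A: payoffs [3, 3] → best response X/Y (payoff 3)
  P2 vs B: payoffs [1, 2] → best response Y (payoff 2)
Mutual best responses: (A,X), (A,Y) → Nash equilibria.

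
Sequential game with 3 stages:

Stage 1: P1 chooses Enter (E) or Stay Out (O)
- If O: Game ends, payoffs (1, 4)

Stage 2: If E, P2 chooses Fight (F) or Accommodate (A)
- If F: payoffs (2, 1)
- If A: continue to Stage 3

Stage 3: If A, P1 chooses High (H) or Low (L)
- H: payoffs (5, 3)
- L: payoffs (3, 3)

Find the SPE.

SPE: (E, A, H); Outcome (5, 3)

Work:
Stage 3: P1 chooses H (5 vs 3)
Stage 2: P2: F->1, A->3 (anticipating H). Choose A
Stage 1: P1: O->1, E->5 (anticipating A, H). Choose E
SPE path: E -> A -> H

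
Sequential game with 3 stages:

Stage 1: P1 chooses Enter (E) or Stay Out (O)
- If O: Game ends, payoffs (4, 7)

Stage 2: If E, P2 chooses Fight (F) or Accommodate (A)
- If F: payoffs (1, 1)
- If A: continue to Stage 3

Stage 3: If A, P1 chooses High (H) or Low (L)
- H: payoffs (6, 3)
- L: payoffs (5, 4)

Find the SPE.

SPE: (E, A, H); Outcome (6, 3)

Work:
Stage 3: P1 chooses H (6 vs 5)
Stage 2: P2: F->1, A->3 (anticipating H). Choose A
Stage 1: P1: O->4, E->6 (anticipating A, H). Choose E
SPE path: E -> A -> H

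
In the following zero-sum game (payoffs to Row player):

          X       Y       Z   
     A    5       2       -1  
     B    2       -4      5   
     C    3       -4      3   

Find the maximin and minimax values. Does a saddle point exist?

Maximin = -1, Minimax = 2, Saddle: False

Work:
Row minimums: [-1, -4, -4] → maximin = -1
Column maximums: [5, 2, 5] → minimax = 2
No saddle point (maximin ≠ minimax). Mixed strategy needed.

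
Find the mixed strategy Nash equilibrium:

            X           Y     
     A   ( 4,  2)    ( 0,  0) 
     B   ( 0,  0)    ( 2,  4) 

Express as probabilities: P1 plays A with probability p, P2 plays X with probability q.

p = 0.6667, q = 0.3333

Work:
Find probabilities that make opponent indifferent:
P2 chooses q to make P1 indifferent between A and B
P1 chooses p to make P2 indifferent between X and Y
Mixed NE: P1 plays (A: 0.6667, B: 0.3333), P2 plays (X: 0.3333, Y: 0.6667)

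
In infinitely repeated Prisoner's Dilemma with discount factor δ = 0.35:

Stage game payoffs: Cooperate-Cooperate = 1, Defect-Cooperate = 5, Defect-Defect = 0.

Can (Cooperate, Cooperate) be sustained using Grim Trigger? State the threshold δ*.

δ* = 0.8; since δ = 0.35 < 0.8, cooperation cannot be sustained

Work:
For Grim Trigger:
Cooperate forever: 1/(1-δ)
Defect then punished: 5 + 0·δ/(1-δ)
Need: 1/(1-δ) ≥ 5 + 0·δ/(1-δ)
Solving: δ ≥ (T-R)/(T-P) = (5-1)/(5-0) = 0.8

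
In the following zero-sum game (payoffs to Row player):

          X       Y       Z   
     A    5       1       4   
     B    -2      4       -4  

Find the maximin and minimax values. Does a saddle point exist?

Maximin = 1, Minimax = 4, Saddle: False

Work:
Row minimums: [1, -4] → maximin = 1
Column maximums: [5, 4, 4] → minimax = 4
No saddle point (maximin ≠ minimax). Mixed strategy needed.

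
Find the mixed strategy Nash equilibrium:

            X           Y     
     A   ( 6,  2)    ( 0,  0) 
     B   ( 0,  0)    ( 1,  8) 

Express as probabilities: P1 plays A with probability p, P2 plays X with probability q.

p = 0.8, q = 0.1429

Work:
Find probabilities that make opponent indifferent:
P2 chooses q to make P1 indifferent between A and B
P1 chooses p to make P2 indifferent between X and Y
Mixed NE: P1 plays (A: 0.8, B: 0.2), P2 plays (X: 0.1429, Y: 0.8571)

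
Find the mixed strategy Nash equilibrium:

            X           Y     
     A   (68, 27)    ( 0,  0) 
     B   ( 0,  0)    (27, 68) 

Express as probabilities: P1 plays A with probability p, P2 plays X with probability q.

p = 0.7158, q = 0.2842

Work:
Find probabilities that make opponent indifferent:
P2 chooses q to make P1 indifferent between A and B
P1 chooses p to make P2 indifferent between X and Y
Mixed NE: P1 plays (A: 0.7158, B: 0.2842), P2 plays (X: 0.2842, Y: 0.7158)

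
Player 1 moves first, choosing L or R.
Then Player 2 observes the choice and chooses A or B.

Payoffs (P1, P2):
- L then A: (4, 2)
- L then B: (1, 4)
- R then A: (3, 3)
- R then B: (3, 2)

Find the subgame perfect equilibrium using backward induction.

P1 plays R, P2 plays B after L and A after R; Payoff (3, 3)

Work:
Backward induction:
After L: P2 chooses B → P1 gets 1
After R: P2 chooses A → P1 gets 3
P1 chooses R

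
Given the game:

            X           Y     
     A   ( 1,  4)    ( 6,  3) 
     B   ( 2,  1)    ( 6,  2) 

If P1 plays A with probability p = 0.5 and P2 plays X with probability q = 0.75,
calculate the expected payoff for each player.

E[P1] = 2.625, E[P2] = 2.5

Work:
E[P1] = p·q·π₁(A,X) + p·(1-q)·π₁(A,Y) + (1-p)·q·π₁(B,X) + (1-p)·(1-q)·π₁(B,Y)
= 0.5·0.75·1 + 0.5·0.25·6 + 0.5·0.75·2 + 0.5·0.25·6
= 2.625

E[P2] = 2.5 (similar calculation)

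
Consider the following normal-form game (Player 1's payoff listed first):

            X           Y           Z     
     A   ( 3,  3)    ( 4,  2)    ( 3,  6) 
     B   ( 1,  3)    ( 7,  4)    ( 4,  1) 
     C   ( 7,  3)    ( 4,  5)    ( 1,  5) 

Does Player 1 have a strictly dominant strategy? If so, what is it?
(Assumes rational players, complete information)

No strictly dominant strategy exists for Player 1

Work:
A strategy strictly dominates another if it gives a strictly higher payoff against every opponent action. Compare each pair of P1's strategies column-by-column:
  A vs B: [3 vs 1, 4 vs 7, 3 vs 4] → A does not strictly dominate B (column Y: 4 ≤ 7)
  A vs C: [3 vs 7, 4 vs 4, 3 vs 1] → A does not strictly dominate C (column X: 3 ≤ 7)
  B vs A: [1 vs 3, 7 vs 4, 4 vs 3] → B does not strictly dominate A (column X: 1 ≤ 3)
  B vs C: [1 vs 7, 7 vs 4, 4 vs 1] → B does not strictly dominate C (column X: 1 ≤ 7)
  C vs A: [7 vs 3, 4 vs 4, 1 vs 3] → C does not strictly dominate A (column Y: 4 ≤ 4)
  C vs B: [7 vs 1, 4 vs 7, 1 vs 4] → C does not strictly dominate B (column Y: 4 ≤ 7)
No single strategy strictly dominates all others → no strictly dominant strategy.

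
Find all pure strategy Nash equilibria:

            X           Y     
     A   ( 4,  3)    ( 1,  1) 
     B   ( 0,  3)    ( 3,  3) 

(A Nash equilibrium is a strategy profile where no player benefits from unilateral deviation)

Nash equilibrium: (A, X), (B, Y)

Work:
Best responses:
  P1 vs X: payoffs [4, 0] → best response A (payoff 4)
  P1 vs Y: payoffs [1, 3] → best response B (payoff 3)
  P2 vs A: payoffs [3, 1] → best response X (payoff 3)
  P2 vs B: payoffs [3, 3] → best response X/Y (payoff 3)
Mutual best responses: (A,X), (B,Y) → Nash equilibria.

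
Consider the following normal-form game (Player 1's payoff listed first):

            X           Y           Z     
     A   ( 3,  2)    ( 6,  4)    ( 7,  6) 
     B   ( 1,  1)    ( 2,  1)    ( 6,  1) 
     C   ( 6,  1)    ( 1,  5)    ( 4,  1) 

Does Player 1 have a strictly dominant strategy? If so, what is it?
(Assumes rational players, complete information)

No strictly dominant strategy exists for Player 1

Work:
A strategy strictly dominates another if it gives a strictly higher payoff against every opponent action. Compare each pair of P1's strategies column-by-column:
  A vs B: [3 vs 1, 6 vs 2, 7 vs 6] → A strictly dominates B
  A vs C: [3 vs 6, 6 vs 1, 7 vs 4] → A does not strictly dominate C (column X: 3 ≤ 6)
  B vs A: [1 vs 3, 2 vs 6, 6 vs 7] → B does not strictly dominate A (column X: 1 ≤ 3)
  B vs C: [1 vs 6, 2 vs 1, 6 vs 4] → B does not strictly dominate C (column X: 1 ≤ 6)
  C vs A: [6 vs 3, 1 vs 6, 4 vs 7] → C does not strictly dominate A (column Y: 1 ≤ 6)
  C vs B: [6 vs 1, 1 vs 2, 4 vs 6] → C does not strictly dominate B (column Y: 1 ≤ 2)
No single strategy strictly dominates all others → no strictly dominant strategy.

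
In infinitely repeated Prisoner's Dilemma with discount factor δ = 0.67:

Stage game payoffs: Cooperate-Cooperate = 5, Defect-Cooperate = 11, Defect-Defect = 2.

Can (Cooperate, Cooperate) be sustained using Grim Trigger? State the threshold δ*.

δ* = 0.6667; since δ = 0.67 ≥ 0.6667, cooperation can be sustained

Work:
For Grim Trigger:
Cooperate forever: 5/(1-δ)
Defect then punished: 11 + 2·δ/(1-δ)
Need: 5/(1-δ) ≥ 11 + 2·δ/(1-δ)
Solving: δ ≥ (T-R)/(T-P) = (11-5)/(11-2) = 0.6667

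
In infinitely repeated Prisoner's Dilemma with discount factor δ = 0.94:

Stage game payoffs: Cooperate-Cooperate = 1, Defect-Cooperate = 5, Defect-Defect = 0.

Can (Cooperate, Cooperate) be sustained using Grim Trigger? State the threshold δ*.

δ* = 0.8; since δ = 0.94 ≥ 0.8, cooperation can be sustained

Work:
For Grim Trigger:
Cooperate forever: 1/(1-δ)
Defect then punished: 5 + 0·δ/(1-δ)
Need: 1/(1-δ) ≥ 5 + 0·δ/(1-δ)
Solving: δ ≥ (T-R)/(T-P) = (5-1)/(5-0) = 0.8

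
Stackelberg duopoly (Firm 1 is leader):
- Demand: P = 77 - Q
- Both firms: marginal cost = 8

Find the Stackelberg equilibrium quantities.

q₁* (leader) = 34.5, q₂* (follower) = 17.25

Work:
Follower's reaction: q₂ = (a - c - q₁)/2
Leader substitutes: π₁ = q₁·(a - q₁ - (a-c-q₁)/2 - c)
FOC: q₁* = (77 - 8)/2 = 34.50
Then: q₂* = (77 - 8 - 34.5)/2 = 17.25
Leader has first-mover advantage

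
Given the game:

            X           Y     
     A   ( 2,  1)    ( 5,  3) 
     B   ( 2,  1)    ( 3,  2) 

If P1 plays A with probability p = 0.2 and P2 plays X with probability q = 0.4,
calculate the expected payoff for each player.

E[P1] = 2.84, E[P2] = 1.72

Work:
E[P1] = p·q·π₁(A,X) + p·(1-q)·π₁(A,Y) + (1-p)·q·π₁(B,X) + (1-p)·(1-q)·π₁(B,Y)
= 0.2·0.4·2 + 0.2·0.6·5 + 0.8·0.4·2 + 0.8·0.6·3
= 2.84

E[P2] = 1.72 (similar calculation)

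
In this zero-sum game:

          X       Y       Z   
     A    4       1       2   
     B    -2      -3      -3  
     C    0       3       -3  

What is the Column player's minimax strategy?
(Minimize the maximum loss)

Column should play Z, value = 2

Work:
Column player minimizes Row's maximum payoff:
Column X: max payoff to Row = 4
Column Y: max payoff to Row = 3
Column Z: max payoff to Row = 2
Minimum is 2, achieved by column Z.
Minimax strategy: Z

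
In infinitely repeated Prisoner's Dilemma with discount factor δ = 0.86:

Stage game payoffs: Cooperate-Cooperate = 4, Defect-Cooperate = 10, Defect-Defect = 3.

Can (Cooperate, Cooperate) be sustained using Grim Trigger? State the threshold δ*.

δ* = 0.8571; since δ = 0.86 ≥ 0.8571, cooperation can be sustained

Work:
For Grim Trigger:
Cooperate forever: 4/(1-δ)
Defect then punished: 10 + 3·δ/(1-δ)
Need: 4/(1-δ) ≥ 10 + 3·δ/(1-δ)
Solving: δ ≥ (T-R)/(T-P) = (10-4)/(10-3) = 0.8571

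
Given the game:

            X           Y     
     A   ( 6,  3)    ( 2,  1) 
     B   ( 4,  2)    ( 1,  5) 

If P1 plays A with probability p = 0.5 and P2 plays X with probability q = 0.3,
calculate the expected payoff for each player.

E[P1] = 2.55, E[P2] = 2.85

Work:
E[P1] = p·q·π₁(A,X) + p·(1-q)·π₁(A,Y) + (1-p)·q·π₁(B,X) + (1-p)·(1-q)·π₁(B,Y)
= 0.5·0.3·6 + 0.5·0.7·2 + 0.5·0.3·4 + 0.5·0.7·1
= 2.55

E[P2] = 2.85 (similar calculation)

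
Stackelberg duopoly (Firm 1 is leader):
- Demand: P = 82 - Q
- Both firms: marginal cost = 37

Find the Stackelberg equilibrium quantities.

q₁* (leader) = 22.5, q₂* (follower) = 11.25

Work:
Follower's reaction: q₂ = (a - c - q₁)/2
Leader substitutes: π₁ = q₁·(a - q₁ - (a-c-q₁)/2 - c)
FOC: q₁* = (82 - 37)/2 = 22.50
Then: q₂* = (82 - 37 - 22.5)/2 = 11.25
Leader has first-mover advantage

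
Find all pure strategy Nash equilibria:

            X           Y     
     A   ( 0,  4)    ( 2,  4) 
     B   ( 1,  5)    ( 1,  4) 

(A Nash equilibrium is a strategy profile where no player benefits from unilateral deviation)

Nash equilibrium: (A, Y), (B, X)

Work:
Best responses:
  P1 vs X: payoffs [0, 1] → best response B (payoff 1)
  P1 vs Y: payoffs [2, 1] → best response A (payoff 2)
  P2 vs A: payoffs [4, 4] → best response X/Y (payoff 4)
  P2 vs B: payoffs [5, 4] → best response X (payoff 5)
Mutual best responses: (A,Y), (B,X) → Nash equilibria.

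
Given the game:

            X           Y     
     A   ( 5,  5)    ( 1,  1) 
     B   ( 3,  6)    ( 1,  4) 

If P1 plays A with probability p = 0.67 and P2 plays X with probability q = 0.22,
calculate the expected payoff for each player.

E[P1] = 1.7348, E[P2] = 2.7248

Work:
E[P1] = p·q·π₁(A,X) + p·(1-q)·π₁(A,Y) + (1-p)·q·π₁(B,X) + (1-p)·(1-q)·π₁(B,Y)
= 0.67·0.22·5 + 0.67·0.78·1 + 0.33·0.22·3 + 0.33·0.78·1
= 1.7348

E[P2] = 2.7248 (similar calculation)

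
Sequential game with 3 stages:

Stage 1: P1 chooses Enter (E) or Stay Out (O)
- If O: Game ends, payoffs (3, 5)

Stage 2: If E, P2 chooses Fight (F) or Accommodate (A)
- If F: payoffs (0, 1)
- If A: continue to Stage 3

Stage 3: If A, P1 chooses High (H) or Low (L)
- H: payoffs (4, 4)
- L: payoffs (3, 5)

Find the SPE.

SPE: (E, A, H); Outcome (4, 4)

Work:
Stage 3: P1 chooses H (4 vs 3)
Stage 2: P2: F->1, A->4 (anticipating H). Choose A
Stage 1: P1: O->3, E->4 (anticipating A, H). Choose E
SPE path: E -> A -> H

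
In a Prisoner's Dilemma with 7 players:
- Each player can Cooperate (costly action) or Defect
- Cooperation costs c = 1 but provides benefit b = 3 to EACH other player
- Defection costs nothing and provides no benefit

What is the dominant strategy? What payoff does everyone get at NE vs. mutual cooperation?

Dominant: Defect; NE payoff = 0; Coop payoff = 17

Work:
Defect dominates (saves cost c = 1, benefit to others is external)
NE: All defect → everyone gets 0
If all cooperate: each receives (6)×3 - 1 = 17
Social dilemma: 17 > 0 but NE gives 0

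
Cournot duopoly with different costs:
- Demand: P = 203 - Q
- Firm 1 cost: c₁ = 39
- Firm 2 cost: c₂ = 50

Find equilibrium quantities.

q₁* = 58.33, q₂* = 47.33

Work:
Reaction: q₁ = (203 - 39 - q₂)/2
Reaction: q₂ = (203 - 50 - q₁)/2
Solve simultaneously:
q₁* = (203 - 2×39 + 50)/3 = 58.33
q₂* = (203 - 2×50 + 39)/3 = 47.33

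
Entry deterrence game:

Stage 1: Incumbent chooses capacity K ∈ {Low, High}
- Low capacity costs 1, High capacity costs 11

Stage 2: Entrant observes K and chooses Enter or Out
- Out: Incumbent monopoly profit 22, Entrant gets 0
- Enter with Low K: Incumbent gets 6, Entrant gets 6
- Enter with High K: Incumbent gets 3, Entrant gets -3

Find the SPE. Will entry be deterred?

SPE: (High, Enter|Low, Out|High); Entry deterred. Incumbent net profit = 11

Work:
After Low K: Entrant enters (6 > 0)
After High K: Entrant stays out (-3 < 0)
Incumbent: Low → 6−1=5, High → 22−11=11
Incumbent chooses High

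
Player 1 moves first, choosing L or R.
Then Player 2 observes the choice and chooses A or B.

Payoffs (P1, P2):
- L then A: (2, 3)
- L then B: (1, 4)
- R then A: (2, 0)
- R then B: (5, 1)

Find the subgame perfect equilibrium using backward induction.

P1 plays R, P2 plays B after L and B after R; Payoff (5, 1)

Work:
Backward induction:
After L: P2 chooses B → P1 gets 1
After R: P2 chooses B → P1 gets 5
P1 chooses R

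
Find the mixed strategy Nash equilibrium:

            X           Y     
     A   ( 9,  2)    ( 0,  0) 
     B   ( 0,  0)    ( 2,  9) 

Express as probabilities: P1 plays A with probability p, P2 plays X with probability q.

p = 0.8182, q = 0.1818

Work:
Find probabilities that make opponent indifferent:
P2 chooses q to make P1 indifferent between A and B
P1 chooses p to make P2 indifferent between X and Y
Mixed NE: P1 plays (A: 0.8182, B: 0.1818), P2 plays (X: 0.1818, Y: 0.8182)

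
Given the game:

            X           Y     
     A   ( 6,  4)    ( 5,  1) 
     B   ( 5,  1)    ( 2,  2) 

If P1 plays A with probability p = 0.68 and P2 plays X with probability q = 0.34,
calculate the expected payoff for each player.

E[P1] = 4.5976, E[P2] = 1.9048

Work:
E[P1] = p·q·π₁(A,X) + p·(1-q)·π₁(A,Y) + (1-p)·q·π₁(B,X) + (1-p)·(1-q)·π₁(B,Y)
= 0.68·0.34·6 + 0.68·0.66·5 + 0.32·0.34·5 + 0.32·0.66·2
= 4.5976

E[P2] = 1.9048 (similar calculation)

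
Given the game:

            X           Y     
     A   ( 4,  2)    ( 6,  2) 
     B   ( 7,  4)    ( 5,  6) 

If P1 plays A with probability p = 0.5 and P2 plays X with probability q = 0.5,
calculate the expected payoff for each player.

E[P1] = 5.5, E[P2] = 3.5

Work:
E[P1] = p·q·π₁(A,X) + p·(1-q)·π₁(A,Y) + (1-p)·q·π₁(B,X) + (1-p)·(1-q)·π₁(B,Y)
= 0.5·0.5·4 + 0.5·0.5·6 + 0.5·0.5·7 + 0.5·0.5·5
= 5.5

E[P2] = 3.5 (similar calculation)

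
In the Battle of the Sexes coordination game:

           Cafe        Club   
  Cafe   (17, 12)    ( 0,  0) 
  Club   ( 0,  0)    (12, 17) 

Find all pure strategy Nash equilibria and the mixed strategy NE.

Pure NE: (Cafe, Cafe) and (Club, Club); Mixed NE: p = 0.5862, q = 0.4138

Work:
Check pure NE:
(Cafe, Cafe): (17, 12) - no unilateral deviation beneficial
(Club, Club): (12, 17) - no unilateral deviation beneficial
Mixed NE: P1 plays Cafe with p = 0.5862, P2 plays Cafe with q = 0.4138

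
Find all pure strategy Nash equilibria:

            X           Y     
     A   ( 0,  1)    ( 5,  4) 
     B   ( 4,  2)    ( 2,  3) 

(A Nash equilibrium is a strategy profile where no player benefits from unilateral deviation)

Nash equilibrium: (A, Y)

Work:
Best responses:
  P1 vs X: payoffs [0, 4] → best response B (payoff 4)
  P1 vs Y: payoffs [5, 2] → best response A (payoff 5)
  P2 vs A: payoffs [1, 4] → best response Y (payoff 4)
  P2 vs B: payoffs [2, 3] → best response Y (payoff 3)
Mutual best responses: (A,Y) → Nash equilibria.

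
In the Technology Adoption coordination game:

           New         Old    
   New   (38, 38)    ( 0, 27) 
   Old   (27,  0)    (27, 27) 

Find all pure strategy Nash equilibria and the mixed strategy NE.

Pure NE: (New, New) and (Old, Old); Mixed NE: p = 0.7105, q = 0.7105

Work:
Check pure NE:
(New, New): (38, 38) - no unilateral deviation beneficial
(Old, Old): (27, 27) - no unilateral deviation beneficial
Mixed NE: P1 plays New with p = 0.7105, P2 plays New with q = 0.7105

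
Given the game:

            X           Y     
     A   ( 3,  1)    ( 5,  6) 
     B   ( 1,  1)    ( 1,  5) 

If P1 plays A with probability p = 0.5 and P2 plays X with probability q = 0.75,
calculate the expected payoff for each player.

E[P1] = 2.25, E[P2] = 2.125

Work:
E[P1] = p·q·π₁(A,X) + p·(1-q)·π₁(A,Y) + (1-p)·q·π₁(B,X) + (1-p)·(1-q)·π₁(B,Y)
= 0.5·0.75·3 + 0.5·0.25·5 + 0.5·0.75·1 + 0.5·0.25·1
= 2.25

E[P2] = 2.125 (similar calculation)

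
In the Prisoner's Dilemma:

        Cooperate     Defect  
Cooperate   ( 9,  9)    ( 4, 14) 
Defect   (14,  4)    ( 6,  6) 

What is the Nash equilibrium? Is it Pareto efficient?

(Defect, Defect) is NE; not Pareto efficient

Work:
Defect dominates Cooperate for both players:
If P2 cooperates: Defect (14) > Cooperate (9)
If P2 defects: Defect (6) > Cooperate (4)
NE: (Defect, Defect) with payoff (6, 6)
But (Cooperate, Cooperate) = (9, 9) Pareto dominates (6, 6)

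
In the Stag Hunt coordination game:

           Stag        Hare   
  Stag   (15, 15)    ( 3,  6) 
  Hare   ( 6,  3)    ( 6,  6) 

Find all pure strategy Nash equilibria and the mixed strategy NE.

Pure NE: (Stag, Stag) and (Hare, Hare); Mixed NE: p = 0.25, q = 0.25

Work:
Check pure NE:
(Stag, Stag): (15, 15) - no unilateral deviation beneficial
(Hare, Hare): (6, 6) - no unilateral deviation beneficial
Mixed NE: P1 plays Stag with p = 0.25, P2 plays Stag with q = 0.25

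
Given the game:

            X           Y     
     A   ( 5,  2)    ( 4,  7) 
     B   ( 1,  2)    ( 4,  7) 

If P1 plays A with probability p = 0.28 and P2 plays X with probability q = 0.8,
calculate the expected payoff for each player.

E[P1] = 2.496, E[P2] = 3.0

Work:
E[P1] = p·q·π₁(A,X) + p·(1-q)·π₁(A,Y) + (1-p)·q·π₁(B,X) + (1-p)·(1-q)·π₁(B,Y)
= 0.28·0.8·5 + 0.28·0.2·4 + 0.72·0.8·1 + 0.72·0.2·4
= 2.496

E[P2] = 3.0 (similar calculation)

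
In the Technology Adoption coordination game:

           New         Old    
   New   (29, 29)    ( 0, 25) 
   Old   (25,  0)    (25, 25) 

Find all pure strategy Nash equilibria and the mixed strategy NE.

Pure NE: (New, New) and (Old, Old); Mixed NE: p = 0.8621, q = 0.8621

Work:
Check pure NE:
(New, New): (29, 29) - no unilateral deviation beneficial
(Old, Old): (25, 25) - no unilateral deviation beneficial
Mixed NE: P1 plays New with p = 0.8621, P2 plays New with q = 0.8621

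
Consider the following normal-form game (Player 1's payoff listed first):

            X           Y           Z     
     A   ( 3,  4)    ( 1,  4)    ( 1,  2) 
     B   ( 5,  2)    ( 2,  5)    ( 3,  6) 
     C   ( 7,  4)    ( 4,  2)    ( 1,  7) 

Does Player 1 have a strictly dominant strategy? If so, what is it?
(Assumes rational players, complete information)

No strictly dominant strategy exists for Player 1

Work:
A strategy strictly dominates another if it gives a strictly higher payoff against every opponent action. Compare each pair of P1's strategies column-by-column:
  A vs B: [3 vs 5, 1 vs 2, 1 vs 3] → A does not strictly dominate B (column X: 3 ≤ 5)
  A vs C: [3 vs 7, 1 vs 4, 1 vs 1] → A does not strictly dominate C (column X: 3 ≤ 7)
  B vs A: [5 vs 3, 2 vs 1, 3 vs 1] → B strictly dominates A
  B vs C: [5 vs 7, 2 vs 4, 3 vs 1] → B does not strictly dominate C (column X: 5 ≤ 7)
  C vs A: [7 vs 3, 4 vs 1, 1 vs 1] → C does not strictly dominate A (column Z: 1 ≤ 1)
  C vs B: [7 vs 5, 4 vs 2, 1 vs 3] → C does not strictly dominate B (column Z: 1 ≤ 3)
No single strategy strictly dominates all others → no strictly dominant strategy.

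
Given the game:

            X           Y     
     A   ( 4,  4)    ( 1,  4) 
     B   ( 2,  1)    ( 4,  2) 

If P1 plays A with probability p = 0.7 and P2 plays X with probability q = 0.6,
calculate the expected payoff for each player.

E[P1] = 2.8, E[P2] = 3.22

Work:
E[P1] = p·q·π₁(A,X) + p·(1-q)·π₁(A,Y) + (1-p)·q·π₁(B,X) + (1-p)·(1-q)·π₁(B,Y)
= 0.7·0.6·4 + 0.7·0.4·1 + 0.3·0.6·2 + 0.3·0.4·4
= 2.8

E[P2] = 3.22 (similar calculation)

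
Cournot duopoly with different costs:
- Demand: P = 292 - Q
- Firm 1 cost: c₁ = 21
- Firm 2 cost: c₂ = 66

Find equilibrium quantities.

q₁* = 105.33, q₂* = 60.33

Work:
Reaction: q₁ = (292 - 21 - q₂)/2
Reaction: q₂ = (292 - 66 - q₁)/2
Solve simultaneously:
q₁* = (292 - 2×21 + 66)/3 = 105.33
q₂* = (292 - 2×66 + 21)/3 = 60.33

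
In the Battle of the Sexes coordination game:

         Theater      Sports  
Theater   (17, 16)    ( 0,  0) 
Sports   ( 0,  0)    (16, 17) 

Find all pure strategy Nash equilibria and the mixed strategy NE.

Pure NE: (Theater, Theater) and (Sports, Sports); Mixed NE: p = 0.5152, q = 0.4848

Work:
Check pure NE:
(Theater, Theater): (17, 16) - no unilateral deviation beneficial
(Sports, Sports): (16, 17) - no unilateral deviation beneficial
Mixed NE: P1 plays Theater with p = 0.5152, P2 plays Theater with q = 0.4848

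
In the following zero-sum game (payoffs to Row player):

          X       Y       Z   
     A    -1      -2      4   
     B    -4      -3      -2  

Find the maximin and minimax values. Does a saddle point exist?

Maximin = -2, Minimax = -2, Saddle: True

Work:
Row minimums: [-2, -4] → maximin = -2
Column maximums: [-1, -2, 4] → minimax = -2
Saddle point exists! Game value = -2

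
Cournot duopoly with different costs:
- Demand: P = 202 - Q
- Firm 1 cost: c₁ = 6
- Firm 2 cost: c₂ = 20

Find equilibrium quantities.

q₁* = 70.0, q₂* = 56.0

Work:
Reaction: q₁ = (202 - 6 - q₂)/2
Reaction: q₂ = (202 - 20 - q₁)/2
Solve simultaneously:
q₁* = (202 - 2×6 + 20)/3 = 70.0
q₂* = (202 - 2×20 + 6)/3 = 56.0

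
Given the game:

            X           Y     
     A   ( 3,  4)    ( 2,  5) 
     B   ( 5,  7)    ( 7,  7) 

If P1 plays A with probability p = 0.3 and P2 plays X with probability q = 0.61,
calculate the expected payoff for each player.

E[P1] = 4.829, E[P2] = 6.217

Work:
E[P1] = p·q·π₁(A,X) + p·(1-q)·π₁(A,Y) + (1-p)·q·π₁(B,X) + (1-p)·(1-q)·π₁(B,Y)
= 0.3·0.61·3 + 0.3·0.39·2 + 0.7·0.61·5 + 0.7·0.39·7
= 4.829

E[P2] = 6.217 (similar calculation)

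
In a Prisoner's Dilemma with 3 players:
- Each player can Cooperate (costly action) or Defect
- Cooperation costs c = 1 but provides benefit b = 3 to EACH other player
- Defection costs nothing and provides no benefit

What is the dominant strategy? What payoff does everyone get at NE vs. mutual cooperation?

Dominant: Defect; NE payoff = 0; Coop payoff = 5

Work:
Defect dominates (saves cost c = 1, benefit to others is external)
NE: All defect → everyone gets 0
If all cooperate: each receives (2)×3 - 1 = 5
Social dilemma: 5 > 0 but NE gives 0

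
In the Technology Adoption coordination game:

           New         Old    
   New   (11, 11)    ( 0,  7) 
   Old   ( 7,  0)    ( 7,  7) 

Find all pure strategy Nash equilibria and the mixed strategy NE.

Pure NE: (New, New) and (Old, Old); Mixed NE: p = 0.6364, q = 0.6364

Work:
Check pure NE:
(New, New): (11, 11) - no unilateral deviation beneficial
(Old, Old): (7, 7) - no unilateral deviation beneficial
Mixed NE: P1 plays New with p = 0.6364, P2 plays New with q = 0.6364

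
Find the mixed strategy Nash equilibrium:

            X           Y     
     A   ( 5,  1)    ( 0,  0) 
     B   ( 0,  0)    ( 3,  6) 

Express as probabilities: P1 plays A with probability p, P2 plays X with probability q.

p = 0.8571, q = 0.375

Work:
Find probabilities that make opponent indifferent:
P2 chooses q to make P1 indifferent between A and B
P1 chooses p to make P2 indifferent between X and Y
Mixed NE: P1 plays (A: 0.8571, B: 0.1429), P2 plays (X: 0.375, Y: 0.625)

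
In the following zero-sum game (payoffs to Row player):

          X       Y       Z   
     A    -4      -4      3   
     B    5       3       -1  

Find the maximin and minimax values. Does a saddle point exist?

Maximin = -1, Minimax = 3, Saddle: False

Work:
Row minimums: [-4, -1] → maximin = -1
Column maximums: [5, 3, 3] → minimax = 3
No saddle point (maximin ≠ minimax). Mixed strategy needed.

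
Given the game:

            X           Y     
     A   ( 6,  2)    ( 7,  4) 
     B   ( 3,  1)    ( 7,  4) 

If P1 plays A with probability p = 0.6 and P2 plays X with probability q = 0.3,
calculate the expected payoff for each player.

E[P1] = 6.34, E[P2] = 3.28

Work:
E[P1] = p·q·π₁(A,X) + p·(1-q)·π₁(A,Y) + (1-p)·q·π₁(B,X) + (1-p)·(1-q)·π₁(B,Y)
= 0.6·0.3·6 + 0.6·0.7·7 + 0.4·0.3·3 + 0.4·0.7·7
= 6.34

E[P2] = 3.28 (similar calculation)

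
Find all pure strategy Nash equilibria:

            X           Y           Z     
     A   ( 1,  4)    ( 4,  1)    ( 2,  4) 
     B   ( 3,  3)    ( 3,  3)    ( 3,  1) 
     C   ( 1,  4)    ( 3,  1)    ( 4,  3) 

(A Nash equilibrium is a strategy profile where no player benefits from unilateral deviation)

Nash equilibrium: (B, X)

Work:
Best responses:
  P1 vs X: payoffs [1, 3, 1] → best response B (payoff 3)
  P1 vs Y: payoffs [4, 3, 3] → best response A (payoff 4)
  P1 vs Z: payoffs [2, 3, 4] → best response C (payoff 4)
  P2 vs A: payoffs [4, 1, 4] → best response X/Z (payoff 4)
  P2 vs B: payoffs [3, 3, 1] → best response X/Y (payoff 3)
  P2 vs C: payoffs [4, 1, 3] → best response X (payoff 4)
Mutual best responses: (B,X) → Nash equilibria.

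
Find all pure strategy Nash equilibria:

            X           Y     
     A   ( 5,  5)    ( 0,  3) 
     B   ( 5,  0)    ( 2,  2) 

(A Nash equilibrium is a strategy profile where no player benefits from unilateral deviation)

Nash equilibrium: (A, X), (B, Y)

Work:
Best responses:
  P1 vs X: payoffs [5, 5] → best response A/B (payoff 5)
  P1 vs Y: payoffs [0, 2] → best response B (payoff 2)
  P2 vs A: payoffs [5, 3] → best response X (payoff 5)
  P2 vs B: payoffs [0, 2] → best response Y (payoff 2)
Mutual best responses: (A,X), (B,Y) → Nash equilibria.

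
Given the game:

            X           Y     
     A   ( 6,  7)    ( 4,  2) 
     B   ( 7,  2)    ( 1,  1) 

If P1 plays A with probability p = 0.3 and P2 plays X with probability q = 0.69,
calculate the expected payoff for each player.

E[P1] = 5.212, E[P2] = 2.818

Work:
E[P1] = p·q·π₁(A,X) + p·(1-q)·π₁(A,Y) + (1-p)·q·π₁(B,X) + (1-p)·(1-q)·π₁(B,Y)
= 0.3·0.69·6 + 0.3·0.31·4 + 0.7·0.69·7 + 0.7·0.31·1
= 5.212

E[P2] = 2.818 (similar calculation)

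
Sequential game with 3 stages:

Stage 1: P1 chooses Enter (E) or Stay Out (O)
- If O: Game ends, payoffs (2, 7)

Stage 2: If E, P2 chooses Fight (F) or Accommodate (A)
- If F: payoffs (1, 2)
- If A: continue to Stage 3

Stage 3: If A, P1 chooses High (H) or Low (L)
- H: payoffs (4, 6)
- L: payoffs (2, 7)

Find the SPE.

SPE: (E, A, H); Outcome (4, 6)

Work:
Stage 3: P1 chooses H (4 vs 2)
Stage 2: P2: F->2, A->6 (anticipating H). Choose A
Stage 1: P1: O->2, E->4 (anticipating A, H). Choose E
SPE path: E -> A -> H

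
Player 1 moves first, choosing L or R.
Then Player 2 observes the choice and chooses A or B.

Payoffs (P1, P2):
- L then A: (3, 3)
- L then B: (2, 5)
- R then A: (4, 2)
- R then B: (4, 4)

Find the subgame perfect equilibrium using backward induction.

P1 plays R, P2 plays B after L and B after R; Payoff (4, 4)

Work:
Backward induction:
After L: P2 chooses B → P1 gets 2
After R: P2 chooses B → P1 gets 4
P1 chooses R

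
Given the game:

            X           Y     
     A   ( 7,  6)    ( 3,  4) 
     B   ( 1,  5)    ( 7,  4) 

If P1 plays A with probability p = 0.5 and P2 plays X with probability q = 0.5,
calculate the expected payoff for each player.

E[P1] = 4.5, E[P2] = 4.75

Work:
E[P1] = p·q·π₁(A,X) + p·(1-q)·π₁(A,Y) + (1-p)·q·π₁(B,X) + (1-p)·(1-q)·π₁(B,Y)
= 0.5·0.5·7 + 0.5·0.5·3 + 0.5·0.5·1 + 0.5·0.5·7
= 4.5

E[P2] = 4.75 (similar calculation)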